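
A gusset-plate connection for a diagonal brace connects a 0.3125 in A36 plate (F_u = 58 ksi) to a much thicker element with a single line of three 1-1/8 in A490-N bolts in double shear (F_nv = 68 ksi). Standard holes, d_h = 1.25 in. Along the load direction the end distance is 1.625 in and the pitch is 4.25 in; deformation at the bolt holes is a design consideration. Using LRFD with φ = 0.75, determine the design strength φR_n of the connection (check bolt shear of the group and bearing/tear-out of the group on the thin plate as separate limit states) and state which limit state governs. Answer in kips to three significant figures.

Bolt shear: A_b = π·1.125²/4 = 0.994 in²; R_n = 68 × 0.994 × 3 × 2 = 405.6 kips → 0.75 × 405.6 = 304 kips.
Bearing (1.2 l_c t F_u ≤ 2.4 d t F_u): upper limit = 2.4·1.125·0.3125·58 = 48.94 kips.
  Edge l_c = 1.625 − 1.25/2 = 1 → r_n = 21.75 kips; interior l_c = 4.25 − 1.25 = 3 → r_n = 48.94 kips.
  R_n,bearing = 1·21.75 + 2·48.94 = 119.6 kips → 0.75 × 119.6 = 89.7 kips.
Bearing governs: 89.7 kips.

89.7 kips (bearing governs)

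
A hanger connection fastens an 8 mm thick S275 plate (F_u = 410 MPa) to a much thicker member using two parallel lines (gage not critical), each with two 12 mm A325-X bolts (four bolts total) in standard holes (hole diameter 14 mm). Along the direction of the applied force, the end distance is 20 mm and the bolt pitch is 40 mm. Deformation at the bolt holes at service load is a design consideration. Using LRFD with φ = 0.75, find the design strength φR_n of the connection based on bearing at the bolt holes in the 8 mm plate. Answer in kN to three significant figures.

218 kN

Per bolt r_n = 1.2 l_c t F_u ≤ 2.4 d t F_u; upper limit = 2.4 × 12 × 8 × 410 / 1000 = 94.46 kN.
Edge bolt: l_c = 20 − 14/2 = 13 mm → 1.2 × 13 × 8 × 410 / 1000 = 51.17 → r_n = 51.17 kN.
Interior bolts: l_c = 40 − 14 = 26 mm → 1.2 × 26 × 8 × 410 / 1000 = 102.3 → r_n = 94.46 kN.
R_n = 2 × 51.17 + 2 × 94.46 = 291.3 kN.
Design strength φR_n = 0.75 × 291.3 = 218 kN.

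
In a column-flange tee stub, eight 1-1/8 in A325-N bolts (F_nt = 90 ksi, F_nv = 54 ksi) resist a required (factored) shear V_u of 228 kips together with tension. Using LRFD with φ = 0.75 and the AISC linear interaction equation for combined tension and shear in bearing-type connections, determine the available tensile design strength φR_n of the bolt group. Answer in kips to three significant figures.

A_b = π·1.125²/4 = 0.994 in²; f_rv = 228 / (8 × 0.994) = 28.67 ksi.
F'_nt = 1.3 F_nt − (F_nt / φF_nv) f_rv = 1.3·90 − (90/(0.75·54))·28.67 = 53.29 ksi, capped at F_nt → F'_nt = 53.29 ksi.
R_n = F'_nt · A_b · n = 53.29 × 0.994 × 8 = 423.7 kips.
Design strength φR_n = 0.75 × 423.7 = 318 kips.

318 kips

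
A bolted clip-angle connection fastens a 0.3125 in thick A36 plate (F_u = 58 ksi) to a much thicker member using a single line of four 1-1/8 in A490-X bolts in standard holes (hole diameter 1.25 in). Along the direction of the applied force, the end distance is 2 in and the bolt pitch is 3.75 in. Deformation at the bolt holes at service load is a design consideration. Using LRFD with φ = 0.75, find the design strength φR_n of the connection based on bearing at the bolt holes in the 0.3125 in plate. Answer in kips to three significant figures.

Per bolt r_n = 1.2 l_c t F_u ≤ 2.4 d t F_u; upper limit = 2.4 × 1.125 × 0.3125 × 58 = 48.94 kips.
Edge bolt: l_c = 2 − 1.25/2 = 1.375 in → 1.2 × 1.375 × 0.3125 × 58 = 29.91 → r_n = 29.91 kips.
Interior bolts: l_c = 3.75 − 1.25 = 2.5 in → 1.2 × 2.5 × 0.3125 × 58 = 54.38 → r_n = 48.94 kips.
R_n = 1 × 29.91 + 3 × 48.94 = 176.7 kips.
Design strength φR_n = 0.75 × 176.7 = 133 kips.

133 kips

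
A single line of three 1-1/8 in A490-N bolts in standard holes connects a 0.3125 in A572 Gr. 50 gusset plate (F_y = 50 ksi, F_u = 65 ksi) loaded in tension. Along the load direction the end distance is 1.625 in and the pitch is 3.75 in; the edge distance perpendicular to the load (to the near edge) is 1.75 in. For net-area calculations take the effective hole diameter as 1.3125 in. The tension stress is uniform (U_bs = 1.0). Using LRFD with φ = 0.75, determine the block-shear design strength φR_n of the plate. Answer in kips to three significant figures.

70.1 kips

Shear plane L_v = 1.625 + 2·3.75 = 9.125 in; A_gv = 9.125 × 0.3125 = 2.852 in².
A_nv = (9.125 − 2.5·1.3125) × 0.3125 = 1.826 in².
A_nt = (1.75 − 0.5·1.3125) × 0.3125 = 0.3418 in².
0.6 F_u A_nv = 71.22 kips; 0.6 F_y A_gv = 85.55 kips → shear rupture governs the shear term.
R_n = 71.22 + 1.0 × 65 × 0.3418 = 93.44 kips.
Design strength φR_n = 0.75 × 93.44 = 70.1 kips.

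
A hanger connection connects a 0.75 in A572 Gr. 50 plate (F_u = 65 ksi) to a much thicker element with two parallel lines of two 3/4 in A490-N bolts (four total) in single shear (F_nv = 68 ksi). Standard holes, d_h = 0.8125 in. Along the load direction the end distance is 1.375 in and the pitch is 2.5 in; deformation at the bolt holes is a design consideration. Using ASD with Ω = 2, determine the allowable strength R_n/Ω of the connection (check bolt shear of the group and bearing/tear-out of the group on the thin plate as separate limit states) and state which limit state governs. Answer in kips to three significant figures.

Bolt shear: A_b = π·0.75²/4 = 0.4418 in²; R_n = 68 × 0.4418 × 4 × 1 = 120.2 kips → 120.2 / 2 = 60.1 kips.
Bearing (1.2 l_c t F_u ≤ 2.4 d t F_u): upper limit = 2.4·0.75·0.75·65 = 87.75 kips.
  Edge l_c = 1.375 − 0.8125/2 = 0.9688 → r_n = 56.67 kips; interior l_c = 2.5 − 0.8125 = 1.688 → r_n = 87.75 kips.
  R_n,bearing = 2·56.67 + 2·87.75 = 288.8 kips → 288.8 / 2 = 144 kips.
Bolt shear governs: 60.1 kips.

60.1 kips (bolt shear governs)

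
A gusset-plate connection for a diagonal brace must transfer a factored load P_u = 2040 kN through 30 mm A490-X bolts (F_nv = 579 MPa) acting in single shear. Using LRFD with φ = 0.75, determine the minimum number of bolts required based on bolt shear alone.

A_b = π·30²/4 = 706.9 mm².
Per-bolt design strength φR_n = 0.75 × 579 × 706.9 × 1 / 1000 = 307 kN.
n ≥ 2040 / 307 = 6.646 → use 7 bolts.

7 bolts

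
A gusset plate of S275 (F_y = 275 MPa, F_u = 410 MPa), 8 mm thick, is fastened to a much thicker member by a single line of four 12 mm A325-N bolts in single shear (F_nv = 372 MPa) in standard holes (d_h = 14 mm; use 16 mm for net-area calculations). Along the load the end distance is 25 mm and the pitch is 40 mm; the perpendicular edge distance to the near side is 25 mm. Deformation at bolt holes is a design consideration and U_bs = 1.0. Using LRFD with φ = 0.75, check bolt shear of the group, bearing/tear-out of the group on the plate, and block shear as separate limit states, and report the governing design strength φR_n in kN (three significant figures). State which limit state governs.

Bolt shear: A_b = π·12²/4 = 113.1 mm²; R_n = 372 × 113.1 × 4 × 1 / 1000 = 168.3 kN → 0.75 × 168.3 = 126 kN.
Bearing: edge l_c = 18, r_n = 70.85 kN; interior l_c = 26, r_n = 94.46 kN; R_n = 70.85 + 3·94.46 = 354.2 kN → 266 kN.
Block shear: A_gv = 1160, A_nv = 712, A_nt = 136 mm²; R_n = min(0.6F_uA_nv, 0.6F_yA_gv) + U_bs·F_u·A_nt = 230.9 kN → 173 kN.
Bolt shear governs: 126 kN.

126 kN (bolt shear governs)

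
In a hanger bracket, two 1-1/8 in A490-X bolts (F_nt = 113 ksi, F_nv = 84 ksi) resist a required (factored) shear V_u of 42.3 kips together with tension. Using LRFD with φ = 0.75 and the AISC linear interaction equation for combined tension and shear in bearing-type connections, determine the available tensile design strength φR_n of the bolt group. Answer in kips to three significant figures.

162 kips

A_b = π·1.125²/4 = 0.994 in²; f_rv = 42.3 / (2 × 0.994) = 21.28 ksi.
F'_nt = 1.3 F_nt − (F_nt / φF_nv) f_rv = 1.3·113 − (113/(0.75·84))·21.28 = 108.7 ksi, capped at F_nt → F'_nt = 108.7 ksi.
R_n = F'_nt · A_b · n = 108.7 × 0.994 × 2 = 216.2 kips.
Design strength φR_n = 0.75 × 216.2 = 162 kips.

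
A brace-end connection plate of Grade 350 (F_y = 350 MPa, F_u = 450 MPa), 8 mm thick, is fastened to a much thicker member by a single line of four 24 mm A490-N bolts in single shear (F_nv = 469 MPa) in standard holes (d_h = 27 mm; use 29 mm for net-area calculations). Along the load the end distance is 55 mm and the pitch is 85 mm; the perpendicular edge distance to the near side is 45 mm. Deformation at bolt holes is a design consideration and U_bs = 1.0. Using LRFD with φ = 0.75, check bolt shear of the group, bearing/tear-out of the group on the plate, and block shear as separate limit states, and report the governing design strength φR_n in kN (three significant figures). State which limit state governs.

Bolt shear: A_b = π·24²/4 = 452.4 mm²; R_n = 469 × 452.4 × 4 × 1 / 1000 = 848.7 kN → 0.75 × 848.7 = 637 kN.
Bearing: edge l_c = 41.5, r_n = 179.3 kN; interior l_c = 58, r_n = 207.4 kN; R_n = 179.3 + 3·207.4 = 801.4 kN → 601 kN.
Block shear: A_gv = 2480, A_nv = 1668, A_nt = 244 mm²; R_n = min(0.6F_uA_nv, 0.6F_yA_gv) + U_bs·F_u·A_nt = 560.2 kN → 420 kN.
Block shear governs: 420 kN.

420 kN (block shear governs)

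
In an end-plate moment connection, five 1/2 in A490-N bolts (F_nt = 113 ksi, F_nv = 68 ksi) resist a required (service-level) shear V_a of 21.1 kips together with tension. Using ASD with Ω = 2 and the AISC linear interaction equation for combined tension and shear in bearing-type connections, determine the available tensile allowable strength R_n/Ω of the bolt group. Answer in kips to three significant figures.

37 kips

A_b = π·0.5²/4 = 0.1963 in²; f_rv = 21.1 / (5 × 0.1963) = 21.49 ksi.
F'_nt = 1.3 F_nt − (Ω F_nt / F_nv) f_rv = 1.3·113 − (2·113/68)·21.49 = 75.47 ksi, capped at F_nt → F'_nt = 75.47 ksi.
R_n = F'_nt · A_b · n = 75.47 × 0.1963 × 5 = 74.09 kips.
Allowable strength R_n/Ω = 74.09 / 2 = 37 kips.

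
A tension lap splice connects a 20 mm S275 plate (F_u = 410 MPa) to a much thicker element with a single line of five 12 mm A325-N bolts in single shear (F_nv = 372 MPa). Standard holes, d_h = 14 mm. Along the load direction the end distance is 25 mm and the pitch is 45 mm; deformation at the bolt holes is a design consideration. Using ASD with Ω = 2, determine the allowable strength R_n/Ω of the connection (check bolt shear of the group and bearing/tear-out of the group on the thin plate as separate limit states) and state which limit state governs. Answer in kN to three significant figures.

105 kN (bolt shear governs)

Bolt shear: A_b = π·12²/4 = 113.1 mm²; R_n = 372 × 113.1 × 5 × 1 / 1000 = 210.4 kN → 210.4 / 2 = 105 kN.
Bearing (1.2 l_c t F_u ≤ 2.4 d t F_u): upper limit = 2.4·12·20·410 / 1000 = 236.2 kN.
  Edge l_c = 25 − 14/2 = 18 → r_n = 177.1 kN; interior l_c = 45 − 14 = 31 → r_n = 236.2 kN.
  R_n,bearing = 1·177.1 + 4·236.2 = 1122 kN → 1122 / 2 = 561 kN.
Bolt shear governs: 105 kN.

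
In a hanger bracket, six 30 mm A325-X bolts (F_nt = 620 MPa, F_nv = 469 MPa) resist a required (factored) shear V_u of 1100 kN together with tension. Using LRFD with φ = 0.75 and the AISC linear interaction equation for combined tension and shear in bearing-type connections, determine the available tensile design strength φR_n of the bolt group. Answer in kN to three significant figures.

A_b = π·30²/4 = 706.9 mm²; f_rv = 1100 × 1000 / (6 × 706.9) = 259.4 MPa.
F'_nt = 1.3 F_nt − (F_nt / φF_nv) f_rv = 1.3·620 − (620/(0.75·469))·259.4 = 348.8 MPa, capped at F_nt → F'_nt = 348.8 MPa.
R_n = F'_nt · A_b · n = 348.8 × 706.9 × 6 / 1000 = 1479 kN.
Design strength φR_n = 0.75 × 1479 = 1110 kN.

1110 kN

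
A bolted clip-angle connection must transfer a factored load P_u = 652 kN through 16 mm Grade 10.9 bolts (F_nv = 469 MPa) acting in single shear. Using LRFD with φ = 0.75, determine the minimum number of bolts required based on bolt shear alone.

10 bolts

A_b = π·16²/4 = 201.1 mm².
Per-bolt design strength φR_n = 0.75 × 469 × 201.1 × 1 / 1000 = 70.72 kN.
n ≥ 652 / 70.72 = 9.219 → use 10 bolts.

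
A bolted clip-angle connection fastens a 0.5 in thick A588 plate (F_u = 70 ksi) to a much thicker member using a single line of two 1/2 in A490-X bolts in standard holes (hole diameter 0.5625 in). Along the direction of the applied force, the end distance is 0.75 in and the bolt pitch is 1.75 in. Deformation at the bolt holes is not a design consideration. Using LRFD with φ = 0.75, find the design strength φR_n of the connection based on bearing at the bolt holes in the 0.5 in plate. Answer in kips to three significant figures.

Per bolt r_n = 1.5 l_c t F_u ≤ 3.0 d t F_u; upper limit = 3.0 × 0.5 × 0.5 × 70 = 52.5 kips.
Edge bolt: l_c = 0.75 − 0.5625/2 = 0.4688 in → 1.5 × 0.4688 × 0.5 × 70 = 24.61 → r_n = 24.61 kips.
Interior bolts: l_c = 1.75 − 0.5625 = 1.188 in → 1.5 × 1.188 × 0.5 × 70 = 62.34 → r_n = 52.5 kips.
R_n = 1 × 24.61 + 1 × 52.5 = 77.11 kips.
Design strength φR_n = 0.75 × 77.11 = 57.8 kips.

57.8 kips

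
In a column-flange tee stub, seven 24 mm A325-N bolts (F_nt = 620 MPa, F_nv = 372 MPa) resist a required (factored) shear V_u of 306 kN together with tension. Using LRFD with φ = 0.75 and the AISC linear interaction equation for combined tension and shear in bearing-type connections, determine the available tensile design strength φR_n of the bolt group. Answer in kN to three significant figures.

1400 kN

A_b = π·24²/4 = 452.4 mm²; f_rv = 306 × 1000 / (7 × 452.4) = 96.63 MPa.
F'_nt = 1.3 F_nt − (F_nt / φF_nv) f_rv = 1.3·620 − (620/(0.75·372))·96.63 = 591.3 MPa, capped at F_nt → F'_nt = 591.3 MPa.
R_n = F'_nt · A_b · n = 591.3 × 452.4 × 7 / 1000 = 1872 kN.
Design strength φR_n = 0.75 × 1872 = 1400 kN.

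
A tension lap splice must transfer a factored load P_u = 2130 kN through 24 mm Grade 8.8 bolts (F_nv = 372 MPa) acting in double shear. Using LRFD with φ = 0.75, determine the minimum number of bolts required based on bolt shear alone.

A_b = π·24²/4 = 452.4 mm².
Per-bolt design strength φR_n = 0.75 × 372 × 452.4 × 2 / 1000 = 252.4 kN.
n ≥ 2130 / 252.4 = 8.438 → use 9 bolts.

9 bolts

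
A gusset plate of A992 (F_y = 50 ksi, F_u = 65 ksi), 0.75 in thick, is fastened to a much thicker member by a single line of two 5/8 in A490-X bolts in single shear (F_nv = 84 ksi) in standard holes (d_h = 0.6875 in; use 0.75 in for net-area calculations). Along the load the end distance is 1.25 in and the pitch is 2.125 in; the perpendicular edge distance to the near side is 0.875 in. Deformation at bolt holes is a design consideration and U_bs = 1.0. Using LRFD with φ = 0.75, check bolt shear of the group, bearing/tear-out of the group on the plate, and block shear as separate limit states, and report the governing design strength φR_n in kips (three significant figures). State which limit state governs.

Bolt shear: A_b = π·0.625²/4 = 0.3068 in²; R_n = 84 × 0.3068 × 2 × 1 = 51.54 kips → 0.75 × 51.54 = 38.7 kips.
Bearing: edge l_c = 0.9062, r_n = 53.02 kips; interior l_c = 1.438, r_n = 73.12 kips; R_n = 53.02 + 1·73.12 = 126.1 kips → 94.6 kips.
Block shear: A_gv = 2.531, A_nv = 1.688, A_nt = 0.375 in²; R_n = min(0.6F_uA_nv, 0.6F_yA_gv) + U_bs·F_u·A_nt = 90.19 kips → 67.6 kips.
Bolt shear governs: 38.7 kips.

38.7 kips (bolt shear governs)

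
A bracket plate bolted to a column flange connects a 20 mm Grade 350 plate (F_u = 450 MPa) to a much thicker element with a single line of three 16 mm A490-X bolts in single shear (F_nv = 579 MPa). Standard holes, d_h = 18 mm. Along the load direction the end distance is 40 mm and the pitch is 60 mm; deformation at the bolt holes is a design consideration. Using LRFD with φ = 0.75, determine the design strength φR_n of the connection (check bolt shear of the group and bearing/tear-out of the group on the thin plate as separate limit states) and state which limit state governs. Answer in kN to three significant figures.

262 kN (bolt shear governs)

Bolt shear: A_b = π·16²/4 = 201.1 mm²; R_n = 579 × 201.1 × 3 × 1 / 1000 = 349.2 kN → 0.75 × 349.2 = 262 kN.
Bearing (1.2 l_c t F_u ≤ 2.4 d t F_u): upper limit = 2.4·16·20·450 / 1000 = 345.6 kN.
  Edge l_c = 40 − 18/2 = 31 → r_n = 334.8 kN; interior l_c = 60 − 18 = 42 → r_n = 345.6 kN.
  R_n,bearing = 1·334.8 + 2·345.6 = 1026 kN → 0.75 × 1026 = 770 kN.
Bolt shear governs: 262 kN.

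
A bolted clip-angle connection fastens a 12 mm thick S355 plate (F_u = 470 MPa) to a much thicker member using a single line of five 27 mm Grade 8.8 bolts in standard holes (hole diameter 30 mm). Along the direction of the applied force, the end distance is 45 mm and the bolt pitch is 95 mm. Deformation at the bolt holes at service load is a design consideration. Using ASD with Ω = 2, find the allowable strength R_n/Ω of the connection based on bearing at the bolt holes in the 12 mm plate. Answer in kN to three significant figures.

Per bolt r_n = 1.2 l_c t F_u ≤ 2.4 d t F_u; upper limit = 2.4 × 27 × 12 × 470 / 1000 = 365.5 kN.
Edge bolt: l_c = 45 − 30/2 = 30 mm → 1.2 × 30 × 12 × 470 / 1000 = 203 → r_n = 203 kN.
Interior bolts: l_c = 95 − 30 = 65 mm → 1.2 × 65 × 12 × 470 / 1000 = 439.9 → r_n = 365.5 kN.
R_n = 1 × 203 + 4 × 365.5 = 1665 kN.
Allowable strength R_n/Ω = 1665 / 2 = 832 kN.

832 kN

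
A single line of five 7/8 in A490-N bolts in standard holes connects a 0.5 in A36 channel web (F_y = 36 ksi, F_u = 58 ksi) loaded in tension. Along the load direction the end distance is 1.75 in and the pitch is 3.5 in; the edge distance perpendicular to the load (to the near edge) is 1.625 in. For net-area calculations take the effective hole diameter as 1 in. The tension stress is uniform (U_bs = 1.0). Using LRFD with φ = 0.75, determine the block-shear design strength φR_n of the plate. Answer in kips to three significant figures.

Shear plane L_v = 1.75 + 4·3.5 = 15.75 in; A_gv = 15.75 × 0.5 = 7.875 in².
A_nv = (15.75 − 4.5·1) × 0.5 = 5.625 in².
A_nt = (1.625 − 0.5·1) × 0.5 = 0.5625 in².
0.6 F_u A_nv = 195.7 kips; 0.6 F_y A_gv = 170.1 kips → shear yielding governs the shear term.
R_n = 170.1 + 1.0 × 58 × 0.5625 = 202.7 kips.
Design strength φR_n = 0.75 × 202.7 = 152 kips.

152 kips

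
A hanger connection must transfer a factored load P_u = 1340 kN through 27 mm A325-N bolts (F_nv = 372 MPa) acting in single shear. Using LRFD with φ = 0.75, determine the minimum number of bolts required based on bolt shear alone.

9 bolts

A_b = π·27²/4 = 572.6 mm².
Per-bolt design strength φR_n = 0.75 × 372 × 572.6 × 1 / 1000 = 159.7 kN.
n ≥ 1340 / 159.7 = 8.388 → use 9 bolts.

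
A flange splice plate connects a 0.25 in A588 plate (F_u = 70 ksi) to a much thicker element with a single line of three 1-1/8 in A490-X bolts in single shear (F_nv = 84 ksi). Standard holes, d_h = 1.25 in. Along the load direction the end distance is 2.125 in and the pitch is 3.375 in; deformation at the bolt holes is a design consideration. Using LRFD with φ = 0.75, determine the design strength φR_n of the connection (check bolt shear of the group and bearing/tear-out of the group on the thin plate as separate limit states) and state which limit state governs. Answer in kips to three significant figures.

90.6 kips (bearing governs)

Bolt shear: A_b = π·1.125²/4 = 0.994 in²; R_n = 84 × 0.994 × 3 × 1 = 250.5 kips → 0.75 × 250.5 = 188 kips.
Bearing (1.2 l_c t F_u ≤ 2.4 d t F_u): upper limit = 2.4·1.125·0.25·70 = 47.25 kips.
  Edge l_c = 2.125 − 1.25/2 = 1.5 → r_n = 31.5 kips; interior l_c = 3.375 − 1.25 = 2.125 → r_n = 44.62 kips.
  R_n,bearing = 1·31.5 + 2·44.62 = 120.8 kips → 0.75 × 120.8 = 90.6 kips.
Bearing governs: 90.6 kips.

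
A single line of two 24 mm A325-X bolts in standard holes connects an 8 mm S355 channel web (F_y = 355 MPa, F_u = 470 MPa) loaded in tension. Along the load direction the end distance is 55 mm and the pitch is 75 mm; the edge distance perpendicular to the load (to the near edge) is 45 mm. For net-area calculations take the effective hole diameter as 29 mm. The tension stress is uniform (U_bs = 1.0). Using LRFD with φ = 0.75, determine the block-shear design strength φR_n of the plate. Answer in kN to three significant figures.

232 kN

Shear plane L_v = 55 + 1·75 = 130 mm; A_gv = 130 × 8 = 1040 mm².
A_nv = (130 − 1.5·29) × 8 = 692 mm².
A_nt = (45 − 0.5·29) × 8 = 244 mm².
0.6 F_u A_nv = 195.1 kN; 0.6 F_y A_gv = 221.5 kN → shear rupture governs the shear term.
R_n = 195.1 + 1.0 × 470 × 244 / 1000 = 309.8 kN.
Design strength φR_n = 0.75 × 309.8 = 232 kN.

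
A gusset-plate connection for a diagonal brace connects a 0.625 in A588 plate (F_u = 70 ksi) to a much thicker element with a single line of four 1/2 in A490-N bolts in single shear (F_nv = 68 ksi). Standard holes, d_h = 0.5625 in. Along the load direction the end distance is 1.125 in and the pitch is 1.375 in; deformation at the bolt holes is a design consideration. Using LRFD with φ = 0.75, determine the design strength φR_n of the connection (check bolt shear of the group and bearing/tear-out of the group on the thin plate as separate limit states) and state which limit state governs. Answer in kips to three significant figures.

Bolt shear: A_b = π·0.5²/4 = 0.1963 in²; R_n = 68 × 0.1963 × 4 × 1 = 53.41 kips → 0.75 × 53.41 = 40.1 kips.
Bearing (1.2 l_c t F_u ≤ 2.4 d t F_u): upper limit = 2.4·0.5·0.625·70 = 52.5 kips.
  Edge l_c = 1.125 − 0.5625/2 = 0.8438 → r_n = 44.3 kips; interior l_c = 1.375 − 0.5625 = 0.8125 → r_n = 42.66 kips.
  R_n,bearing = 1·44.3 + 3·42.66 = 172.3 kips → 0.75 × 172.3 = 129 kips.
Bolt shear governs: 40.1 kips.

40.1 kips (bolt shear governs)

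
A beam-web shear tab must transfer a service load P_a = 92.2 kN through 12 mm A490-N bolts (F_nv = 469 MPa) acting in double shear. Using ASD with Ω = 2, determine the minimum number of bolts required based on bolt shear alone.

A_b = π·12²/4 = 113.1 mm².
Per-bolt allowable strength R_n/Ω = 469 × 113.1 × 2 / 1000 / 2 = 53.04 kN.
n ≥ 92.2 / 53.04 = 1.738 → use 2 bolts.

2 bolts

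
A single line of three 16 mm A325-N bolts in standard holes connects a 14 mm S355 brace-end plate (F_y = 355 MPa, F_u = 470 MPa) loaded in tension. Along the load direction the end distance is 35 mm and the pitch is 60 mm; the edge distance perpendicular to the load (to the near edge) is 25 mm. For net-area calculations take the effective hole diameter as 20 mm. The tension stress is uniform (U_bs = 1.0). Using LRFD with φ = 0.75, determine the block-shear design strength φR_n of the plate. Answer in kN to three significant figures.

Shear plane L_v = 35 + 2·60 = 155 mm; A_gv = 155 × 14 = 2170 mm².
A_nv = (155 − 2.5·20) × 14 = 1470 mm².
A_nt = (25 − 0.5·20) × 14 = 210 mm².
0.6 F_u A_nv = 414.5 kN; 0.6 F_y A_gv = 462.2 kN → shear rupture governs the shear term.
R_n = 414.5 + 1.0 × 470 × 210 / 1000 = 513.2 kN.
Design strength φR_n = 0.75 × 513.2 = 385 kN.

385 kN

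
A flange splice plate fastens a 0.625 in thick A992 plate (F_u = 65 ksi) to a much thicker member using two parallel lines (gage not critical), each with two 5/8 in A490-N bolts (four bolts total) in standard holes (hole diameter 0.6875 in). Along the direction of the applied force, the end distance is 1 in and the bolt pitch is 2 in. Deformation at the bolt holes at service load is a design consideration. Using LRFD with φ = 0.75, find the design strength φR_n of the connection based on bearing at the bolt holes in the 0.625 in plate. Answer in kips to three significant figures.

Per bolt r_n = 1.2 l_c t F_u ≤ 2.4 d t F_u; upper limit = 2.4 × 0.625 × 0.625 × 65 = 60.94 kips.
Edge bolt: l_c = 1 − 0.6875/2 = 0.6562 in → 1.2 × 0.6562 × 0.625 × 65 = 31.99 → r_n = 31.99 kips.
Interior bolts: l_c = 2 − 0.6875 = 1.312 in → 1.2 × 1.312 × 0.625 × 65 = 63.98 → r_n = 60.94 kips.
R_n = 2 × 31.99 + 2 × 60.94 = 185.9 kips.
Design strength φR_n = 0.75 × 185.9 = 139 kips.

139 kips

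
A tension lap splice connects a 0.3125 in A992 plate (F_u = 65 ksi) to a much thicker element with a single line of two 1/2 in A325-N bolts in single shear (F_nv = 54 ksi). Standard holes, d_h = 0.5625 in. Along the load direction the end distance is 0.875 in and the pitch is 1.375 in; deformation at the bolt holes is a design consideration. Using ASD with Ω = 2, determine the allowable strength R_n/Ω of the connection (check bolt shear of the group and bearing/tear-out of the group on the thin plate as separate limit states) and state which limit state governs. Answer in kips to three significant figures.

Bolt shear: A_b = π·0.5²/4 = 0.1963 in²; R_n = 54 × 0.1963 × 2 × 1 = 21.21 kips → 21.21 / 2 = 10.6 kips.
Bearing (1.2 l_c t F_u ≤ 2.4 d t F_u): upper limit = 2.4·0.5·0.3125·65 = 24.38 kips.
  Edge l_c = 0.875 − 0.5625/2 = 0.5938 → r_n = 14.47 kips; interior l_c = 1.375 − 0.5625 = 0.8125 → r_n = 19.8 kips.
  R_n,bearing = 1·14.47 + 1·19.8 = 34.28 kips → 34.28 / 2 = 17.1 kips.
Bolt shear governs: 10.6 kips.

10.6 kips (bolt shear governs)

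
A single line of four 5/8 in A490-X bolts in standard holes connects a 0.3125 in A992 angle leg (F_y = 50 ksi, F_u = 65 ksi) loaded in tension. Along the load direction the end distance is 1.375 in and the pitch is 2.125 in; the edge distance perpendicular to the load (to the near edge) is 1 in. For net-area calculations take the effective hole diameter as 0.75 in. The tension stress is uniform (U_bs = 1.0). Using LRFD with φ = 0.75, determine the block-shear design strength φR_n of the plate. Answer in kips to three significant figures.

Shear plane L_v = 1.375 + 3·2.125 = 7.75 in; A_gv = 7.75 × 0.3125 = 2.422 in².
A_nv = (7.75 − 3.5·0.75) × 0.3125 = 1.602 in².
A_nt = (1 − 0.5·0.75) × 0.3125 = 0.1953 in².
0.6 F_u A_nv = 62.46 kips; 0.6 F_y A_gv = 72.66 kips → shear rupture governs the shear term.
R_n = 62.46 + 1.0 × 65 × 0.1953 = 75.16 kips.
Design strength φR_n = 0.75 × 75.16 = 56.4 kips.

56.4 kips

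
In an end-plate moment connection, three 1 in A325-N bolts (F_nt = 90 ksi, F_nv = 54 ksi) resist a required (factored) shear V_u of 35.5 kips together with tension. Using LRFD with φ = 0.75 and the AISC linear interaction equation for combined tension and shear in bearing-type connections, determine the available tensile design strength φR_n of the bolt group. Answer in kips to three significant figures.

A_b = π·1²/4 = 0.7854 in²; f_rv = 35.5 / (3 × 0.7854) = 15.07 ksi.
F'_nt = 1.3 F_nt − (F_nt / φF_nv) f_rv = 1.3·90 − (90/(0.75·54))·15.07 = 83.52 ksi, capped at F_nt → F'_nt = 83.52 ksi.
R_n = F'_nt · A_b · n = 83.52 × 0.7854 × 3 = 196.8 kips.
Design strength φR_n = 0.75 × 196.8 = 148 kips.

148 kips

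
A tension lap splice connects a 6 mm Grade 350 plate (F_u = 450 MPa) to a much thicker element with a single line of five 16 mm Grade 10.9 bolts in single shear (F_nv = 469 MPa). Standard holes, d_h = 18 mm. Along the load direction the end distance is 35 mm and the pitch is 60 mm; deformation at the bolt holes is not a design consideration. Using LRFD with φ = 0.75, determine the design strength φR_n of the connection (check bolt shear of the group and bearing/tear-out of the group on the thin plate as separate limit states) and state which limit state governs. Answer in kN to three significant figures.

354 kN (bolt shear governs)

Bolt shear: A_b = π·16²/4 = 201.1 mm²; R_n = 469 × 201.1 × 5 × 1 / 1000 = 471.5 kN → 0.75 × 471.5 = 354 kN.
Bearing (1.5 l_c t F_u ≤ 3.0 d t F_u): upper limit = 3.0·16·6·450 / 1000 = 129.6 kN.
  Edge l_c = 35 − 18/2 = 26 → r_n = 105.3 kN; interior l_c = 60 − 18 = 42 → r_n = 129.6 kN.
  R_n,bearing = 1·105.3 + 4·129.6 = 623.7 kN → 0.75 × 623.7 = 468 kN.
Bolt shear governs: 354 kN.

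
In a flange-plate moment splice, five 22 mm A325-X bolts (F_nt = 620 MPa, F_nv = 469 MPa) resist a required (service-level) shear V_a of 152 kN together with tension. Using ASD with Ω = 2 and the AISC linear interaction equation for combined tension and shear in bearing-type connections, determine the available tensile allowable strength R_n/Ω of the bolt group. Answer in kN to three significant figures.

565 kN

A_b = π·22²/4 = 380.1 mm²; f_rv = 152 × 1000 / (5 × 380.1) = 79.97 MPa.
F'_nt = 1.3 F_nt − (Ω F_nt / F_nv) f_rv = 1.3·620 − (2·620/469)·79.97 = 594.6 MPa, capped at F_nt → F'_nt = 594.6 MPa.
R_n = F'_nt · A_b · n = 594.6 × 380.1 × 5 / 1000 = 1130 kN.
Allowable strength R_n/Ω = 1130 / 2 = 565 kN.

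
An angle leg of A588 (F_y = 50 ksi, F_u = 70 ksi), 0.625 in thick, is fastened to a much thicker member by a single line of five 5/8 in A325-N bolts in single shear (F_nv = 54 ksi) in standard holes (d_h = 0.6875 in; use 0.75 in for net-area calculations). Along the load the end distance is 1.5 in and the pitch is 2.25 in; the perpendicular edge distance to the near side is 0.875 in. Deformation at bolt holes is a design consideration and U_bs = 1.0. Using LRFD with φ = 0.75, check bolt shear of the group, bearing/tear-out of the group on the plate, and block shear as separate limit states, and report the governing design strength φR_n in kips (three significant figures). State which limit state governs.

62.1 kips (bolt shear governs)

Bolt shear: A_b = π·0.625²/4 = 0.3068 in²; R_n = 54 × 0.3068 × 5 × 1 = 82.83 kips → 0.75 × 82.83 = 62.1 kips.
Bearing: edge l_c = 1.156, r_n = 60.7 kips; interior l_c = 1.562, r_n = 65.62 kips; R_n = 60.7 + 4·65.62 = 323.2 kips → 242 kips.
Block shear: A_gv = 6.562, A_nv = 4.453, A_nt = 0.3125 in²; R_n = min(0.6F_uA_nv, 0.6F_yA_gv) + U_bs·F_u·A_nt = 208.9 kips → 157 kips.
Bolt shear governs: 62.1 kips.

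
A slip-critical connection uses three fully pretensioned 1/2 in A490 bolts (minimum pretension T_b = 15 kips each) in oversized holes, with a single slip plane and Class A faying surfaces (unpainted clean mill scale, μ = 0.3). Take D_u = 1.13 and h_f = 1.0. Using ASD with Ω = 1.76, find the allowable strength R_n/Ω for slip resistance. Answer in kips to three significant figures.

R_n = μ · D_u · h_f · T_b · n_s · n_b = 0.3 × 1.13 × 1.0 × 15 × 1 × 3 = 15.25 kips.
Allowable strength R_n/Ω = 15.25 / 1.76 = 8.67 kips.

8.67 kips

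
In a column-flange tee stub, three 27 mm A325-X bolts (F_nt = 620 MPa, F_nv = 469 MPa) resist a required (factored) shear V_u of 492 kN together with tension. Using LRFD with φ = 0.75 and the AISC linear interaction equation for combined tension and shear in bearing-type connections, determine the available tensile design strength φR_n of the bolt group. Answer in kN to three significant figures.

388 kN

A_b = π·27²/4 = 572.6 mm²; f_rv = 492 × 1000 / (3 × 572.6) = 286.4 MPa.
F'_nt = 1.3 F_nt − (F_nt / φF_nv) f_rv = 1.3·620 − (620/(0.75·469))·286.4 = 301.1 MPa, capped at F_nt → F'_nt = 301.1 MPa.
R_n = F'_nt · A_b · n = 301.1 × 572.6 × 3 / 1000 = 517.2 kN.
Design strength φR_n = 0.75 × 517.2 = 388 kN.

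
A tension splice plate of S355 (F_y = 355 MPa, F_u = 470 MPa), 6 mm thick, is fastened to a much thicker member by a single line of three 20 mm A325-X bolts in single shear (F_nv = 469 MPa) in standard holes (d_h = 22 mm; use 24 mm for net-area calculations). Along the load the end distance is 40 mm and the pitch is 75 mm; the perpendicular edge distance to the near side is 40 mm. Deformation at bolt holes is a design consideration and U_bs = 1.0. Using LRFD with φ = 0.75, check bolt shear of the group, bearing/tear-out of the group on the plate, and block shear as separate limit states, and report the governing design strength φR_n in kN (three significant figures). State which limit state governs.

Bolt shear: A_b = π·20²/4 = 314.2 mm²; R_n = 469 × 314.2 × 3 × 1 / 1000 = 442 kN → 0.75 × 442 = 332 kN.
Bearing: edge l_c = 29, r_n = 98.14 kN; interior l_c = 53, r_n = 135.4 kN; R_n = 98.14 + 2·135.4 = 368.9 kN → 277 kN.
Block shear: A_gv = 1140, A_nv = 780, A_nt = 168 mm²; R_n = min(0.6F_uA_nv, 0.6F_yA_gv) + U_bs·F_u·A_nt = 298.9 kN → 224 kN.
Block shear governs: 224 kN.

224 kN (block shear governs)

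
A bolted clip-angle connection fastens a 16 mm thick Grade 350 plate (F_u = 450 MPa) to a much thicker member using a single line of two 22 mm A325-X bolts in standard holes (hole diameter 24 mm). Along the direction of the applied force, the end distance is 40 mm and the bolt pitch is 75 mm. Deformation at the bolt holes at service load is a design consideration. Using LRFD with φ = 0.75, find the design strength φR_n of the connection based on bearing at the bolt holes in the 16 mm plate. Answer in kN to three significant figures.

Per bolt r_n = 1.2 l_c t F_u ≤ 2.4 d t F_u; upper limit = 2.4 × 22 × 16 × 450 / 1000 = 380.2 kN.
Edge bolt: l_c = 40 − 24/2 = 28 mm → 1.2 × 28 × 16 × 450 / 1000 = 241.9 → r_n = 241.9 kN.
Interior bolts: l_c = 75 − 24 = 51 mm → 1.2 × 51 × 16 × 450 / 1000 = 440.6 → r_n = 380.2 kN.
R_n = 1 × 241.9 + 1 × 380.2 = 622.1 kN.
Design strength φR_n = 0.75 × 622.1 = 467 kN.

467 kN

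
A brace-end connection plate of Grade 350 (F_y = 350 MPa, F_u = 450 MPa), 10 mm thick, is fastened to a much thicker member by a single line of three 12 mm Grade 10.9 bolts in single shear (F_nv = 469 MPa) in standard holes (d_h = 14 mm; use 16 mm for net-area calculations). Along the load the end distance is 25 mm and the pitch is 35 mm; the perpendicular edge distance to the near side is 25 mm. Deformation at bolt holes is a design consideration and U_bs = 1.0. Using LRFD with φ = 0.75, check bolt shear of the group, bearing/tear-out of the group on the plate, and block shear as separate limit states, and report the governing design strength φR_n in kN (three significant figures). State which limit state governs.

119 kN (bolt shear governs)

Bolt shear: A_b = π·12²/4 = 113.1 mm²; R_n = 469 × 113.1 × 3 × 1 / 1000 = 159.1 kN → 0.75 × 159.1 = 119 kN.
Bearing: edge l_c = 18, r_n = 97.2 kN; interior l_c = 21, r_n = 113.4 kN; R_n = 97.2 + 2·113.4 = 324 kN → 243 kN.
Block shear: A_gv = 950, A_nv = 550, A_nt = 170 mm²; R_n = min(0.6F_uA_nv, 0.6F_yA_gv) + U_bs·F_u·A_nt = 225 kN → 169 kN.
Bolt shear governs: 119 kN.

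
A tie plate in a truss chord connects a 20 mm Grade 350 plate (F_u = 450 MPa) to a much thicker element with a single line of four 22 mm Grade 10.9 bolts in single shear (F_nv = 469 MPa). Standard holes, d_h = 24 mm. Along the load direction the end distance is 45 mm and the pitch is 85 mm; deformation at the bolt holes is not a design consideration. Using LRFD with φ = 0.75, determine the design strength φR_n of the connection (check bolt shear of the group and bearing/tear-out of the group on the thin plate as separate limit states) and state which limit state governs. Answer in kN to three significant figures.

Bolt shear: A_b = π·22²/4 = 380.1 mm²; R_n = 469 × 380.1 × 4 × 1 / 1000 = 713.1 kN → 0.75 × 713.1 = 535 kN.
Bearing (1.5 l_c t F_u ≤ 3.0 d t F_u): upper limit = 3.0·22·20·450 / 1000 = 594 kN.
  Edge l_c = 45 − 24/2 = 33 → r_n = 445.5 kN; interior l_c = 85 − 24 = 61 → r_n = 594 kN.
  R_n,bearing = 1·445.5 + 3·594 = 2228 kN → 0.75 × 2228 = 1670 kN.
Bolt shear governs: 535 kN.

535 kN (bolt shear governs)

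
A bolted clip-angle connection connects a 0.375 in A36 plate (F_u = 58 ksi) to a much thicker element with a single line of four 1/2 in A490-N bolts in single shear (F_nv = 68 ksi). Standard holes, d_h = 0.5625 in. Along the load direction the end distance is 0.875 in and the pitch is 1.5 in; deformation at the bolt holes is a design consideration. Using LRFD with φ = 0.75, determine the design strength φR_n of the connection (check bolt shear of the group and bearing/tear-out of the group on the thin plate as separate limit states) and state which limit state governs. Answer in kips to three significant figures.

40.1 kips (bolt shear governs)

Bolt shear: A_b = π·0.5²/4 = 0.1963 in²; R_n = 68 × 0.1963 × 4 × 1 = 53.41 kips → 0.75 × 53.41 = 40.1 kips.
Bearing (1.2 l_c t F_u ≤ 2.4 d t F_u): upper limit = 2.4·0.5·0.375·58 = 26.1 kips.
  Edge l_c = 0.875 − 0.5625/2 = 0.5938 → r_n = 15.5 kips; interior l_c = 1.5 − 0.5625 = 0.9375 → r_n = 24.47 kips.
  R_n,bearing = 1·15.5 + 3·24.47 = 88.9 kips → 0.75 × 88.9 = 66.7 kips.
Bolt shear governs: 40.1 kips.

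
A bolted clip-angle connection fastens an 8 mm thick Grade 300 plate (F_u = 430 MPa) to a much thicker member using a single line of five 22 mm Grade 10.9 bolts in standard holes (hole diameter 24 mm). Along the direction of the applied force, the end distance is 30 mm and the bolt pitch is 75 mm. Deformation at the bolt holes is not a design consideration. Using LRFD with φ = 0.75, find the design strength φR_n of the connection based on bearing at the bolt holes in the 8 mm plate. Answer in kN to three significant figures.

Per bolt r_n = 1.5 l_c t F_u ≤ 3.0 d t F_u; upper limit = 3.0 × 22 × 8 × 430 / 1000 = 227 kN.
Edge bolt: l_c = 30 − 24/2 = 18 mm → 1.5 × 18 × 8 × 430 / 1000 = 92.88 → r_n = 92.88 kN.
Interior bolts: l_c = 75 − 24 = 51 mm → 1.5 × 51 × 8 × 430 / 1000 = 263.2 → r_n = 227 kN.
R_n = 1 × 92.88 + 4 × 227 = 1001 kN.
Design strength φR_n = 0.75 × 1001 = 751 kN.

751 kN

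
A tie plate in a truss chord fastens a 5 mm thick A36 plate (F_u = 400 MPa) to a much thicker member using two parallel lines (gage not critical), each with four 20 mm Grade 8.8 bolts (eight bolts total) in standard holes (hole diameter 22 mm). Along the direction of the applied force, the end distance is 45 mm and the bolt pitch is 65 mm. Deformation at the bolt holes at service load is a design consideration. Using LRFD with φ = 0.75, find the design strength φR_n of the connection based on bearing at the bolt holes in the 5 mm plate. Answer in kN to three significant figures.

554 kN

Per bolt r_n = 1.2 l_c t F_u ≤ 2.4 d t F_u; upper limit = 2.4 × 20 × 5 × 400 / 1000 = 96 kN.
Edge bolt: l_c = 45 − 22/2 = 34 mm → 1.2 × 34 × 5 × 400 / 1000 = 81.6 → r_n = 81.6 kN.
Interior bolts: l_c = 65 − 22 = 43 mm → 1.2 × 43 × 5 × 400 / 1000 = 103.2 → r_n = 96 kN.
R_n = 2 × 81.6 + 6 × 96 = 739.2 kN.
Design strength φR_n = 0.75 × 739.2 = 554 kN.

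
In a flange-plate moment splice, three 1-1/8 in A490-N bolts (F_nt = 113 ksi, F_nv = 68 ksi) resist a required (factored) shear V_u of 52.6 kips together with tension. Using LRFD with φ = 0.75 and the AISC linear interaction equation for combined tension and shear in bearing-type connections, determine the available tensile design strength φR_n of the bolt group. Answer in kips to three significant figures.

A_b = π·1.125²/4 = 0.994 in²; f_rv = 52.6 / (3 × 0.994) = 17.64 ksi.
F'_nt = 1.3 F_nt − (F_nt / φF_nv) f_rv = 1.3·113 − (113/(0.75·68))·17.64 = 107.8 ksi, capped at F_nt → F'_nt = 107.8 ksi.
R_n = F'_nt · A_b · n = 107.8 × 0.994 × 3 = 321.5 kips.
Design strength φR_n = 0.75 × 321.5 = 241 kips.

241 kips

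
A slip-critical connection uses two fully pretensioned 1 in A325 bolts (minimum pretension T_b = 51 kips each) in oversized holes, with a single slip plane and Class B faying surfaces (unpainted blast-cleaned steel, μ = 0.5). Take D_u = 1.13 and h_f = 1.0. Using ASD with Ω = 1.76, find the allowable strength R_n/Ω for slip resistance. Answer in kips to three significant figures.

R_n = μ · D_u · h_f · T_b · n_s · n_b = 0.5 × 1.13 × 1.0 × 51 × 1 × 2 = 57.63 kips.
Allowable strength R_n/Ω = 57.63 / 1.76 = 32.7 kips.

32.7 kips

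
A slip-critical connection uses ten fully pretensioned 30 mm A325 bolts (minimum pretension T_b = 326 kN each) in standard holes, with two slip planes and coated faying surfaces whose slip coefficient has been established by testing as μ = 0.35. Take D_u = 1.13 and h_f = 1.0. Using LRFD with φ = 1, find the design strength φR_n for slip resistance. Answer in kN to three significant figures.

2580 kN

R_n = μ · D_u · h_f · T_b · n_s · n_b = 0.35 × 1.13 × 1.0 × 326 × 2 × 10 = 2579 kN.
Design strength φR_n = 1 × 2579 = 2580 kN.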